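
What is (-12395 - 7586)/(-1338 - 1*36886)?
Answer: 19981/38224 ≈ 0.52273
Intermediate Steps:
(-12395 - 7586)/(-1338 - 1*36886) = -19981/(-1338 - 36886) = -19981/(-38224) = -19981*(-1/38224) = 19981/38224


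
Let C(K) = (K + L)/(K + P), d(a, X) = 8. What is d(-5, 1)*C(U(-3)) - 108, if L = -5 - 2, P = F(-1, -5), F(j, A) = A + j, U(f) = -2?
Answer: -99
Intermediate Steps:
P = -6 (P = -5 - 1 = -6)
L = -7
C(K) = (-7 + K)/(-6 + K) (C(K) = (K - 7)/(K - 6) = (-7 + K)/(-6 + K))
d(-5, 1)*C(U(-3)) - 108 = 8*((-7 - 2)/(-6 - 2)) - 108 = 8*(-9/(-8)) - 108 = 8*(-1/8*(-9)) - 108 = 8*(9/8) - 108 = 9 - 108 = -99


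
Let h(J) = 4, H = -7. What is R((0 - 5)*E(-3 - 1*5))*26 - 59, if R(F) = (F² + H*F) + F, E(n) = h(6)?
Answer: 13461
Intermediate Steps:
E(n) = 4
R(F) = F² - 6*F (R(F) = (F² - 7*F) + F = F² - 6*F)
R((0 - 5)*E(-3 - 1*5))*26 - 59 = (((0 - 5)*4)*(-6 + (0 - 5)*4))*26 - 59 = ((-5*4)*(-6 - 5*4))*26 - 59 = -20*(-6 - 20)*26 - 59 = -20*(-26)*26 - 59 = 520*26 - 59 = 13520 - 59 = 13461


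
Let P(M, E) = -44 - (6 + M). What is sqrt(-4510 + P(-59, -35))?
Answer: I*sqrt(4501) ≈ 67.089*I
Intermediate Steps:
P(M, E) = -50 - M (P(M, E) = -44 + (-6 - M) = -50 - M)
sqrt(-4510 + P(-59, -35)) = sqrt(-4510 + (-50 - 1*(-59))) = sqrt(-4510 + (-50 + 59)) = sqrt(-4510 + 9) = sqrt(-4501) = I*sqrt(4501)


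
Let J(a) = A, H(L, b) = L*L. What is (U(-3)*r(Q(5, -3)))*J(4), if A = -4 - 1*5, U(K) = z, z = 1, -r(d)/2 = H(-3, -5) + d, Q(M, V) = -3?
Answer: 108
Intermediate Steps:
H(L, b) = L²
r(d) = -18 - 2*d (r(d) = -2*((-3)² + d) = -2*(9 + d) = -18 - 2*d)
U(K) = 1
A = -9 (A = -4 - 5 = -9)
J(a) = -9
(U(-3)*r(Q(5, -3)))*J(4) = (1*(-18 - 2*(-3)))*(-9) = (1*(-18 + 6))*(-9) = (1*(-12))*(-9) = -12*(-9) = 108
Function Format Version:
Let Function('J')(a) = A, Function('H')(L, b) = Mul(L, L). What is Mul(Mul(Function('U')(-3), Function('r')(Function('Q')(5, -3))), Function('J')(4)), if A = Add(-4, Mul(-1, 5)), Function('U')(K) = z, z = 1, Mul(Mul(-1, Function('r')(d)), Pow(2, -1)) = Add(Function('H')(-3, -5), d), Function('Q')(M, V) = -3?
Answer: 108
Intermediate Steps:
Function('H')(L, b) = Pow(L, 2)
Function('r')(d) = Add(-18, Mul(-2, d)) (Function('r')(d) = Mul(-2, Add(Pow(-3, 2), d)) = Mul(-2, Add(9, d)) = Add(-18, Mul(-2, d)))
Function('U')(K) = 1
A = -9 (A = Add(-4, -5) = -9)
Function('J')(a) = -9
Mul(Mul(Function('U')(-3), Function('r')(Function('Q')(5, -3))), Function('J')(4)) = Mul(Mul(1, Add(-18, Mul(-2, -3))), -9) = Mul(Mul(1, Add(-18, 6)), -9) = Mul(Mul(1, -12), -9) = Mul(-12, -9) = 108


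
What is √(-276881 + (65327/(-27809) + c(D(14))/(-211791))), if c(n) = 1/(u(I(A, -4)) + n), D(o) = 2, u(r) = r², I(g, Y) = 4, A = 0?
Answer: I*√345768229631625983353531806/35338175514 ≈ 526.2*I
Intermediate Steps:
c(n) = 1/(16 + n) (c(n) = 1/(4² + n) = 1/(16 + n))
√(-276881 + (65327/(-27809) + c(D(14))/(-211791))) = √(-276881 + (65327/(-27809) + 1/((16 + 2)*(-211791)))) = √(-276881 + (65327*(-1/27809) - 1/211791/18)) = √(-276881 + (-65327/27809 + (1/18)*(-1/211791))) = √(-276881 + (-65327/27809 - 1/3812238)) = √(-276881 - 249042099635/106014526542) = √(-29353657165575137/106014526542) = I*√345768229631625983353531806/35338175514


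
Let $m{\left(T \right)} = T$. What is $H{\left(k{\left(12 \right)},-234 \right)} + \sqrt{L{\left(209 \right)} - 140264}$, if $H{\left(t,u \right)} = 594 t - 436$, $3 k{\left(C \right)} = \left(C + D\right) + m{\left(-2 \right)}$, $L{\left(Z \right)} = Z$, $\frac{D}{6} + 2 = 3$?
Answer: $2732 + i \sqrt{140055} \approx 2732.0 + 374.24 i$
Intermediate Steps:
$D = 6$ ($D = -12 + 6 \cdot 3 = -12 + 18 = 6$)
$k{\left(C \right)} = \frac{4}{3} + \frac{C}{3}$ ($k{\left(C \right)} = \frac{\left(C + 6\right) - 2}{3} = \frac{\left(6 + C\right) - 2}{3} = \frac{4 + C}{3} = \frac{4}{3} + \frac{C}{3}$)
$H{\left(t,u \right)} = -436 + 594 t$
$H{\left(k{\left(12 \right)},-234 \right)} + \sqrt{L{\left(209 \right)} - 140264} = \left(-436 + 594 \left(\frac{4}{3} + \frac{1}{3} \cdot 12\right)\right) + \sqrt{209 - 140264} = \left(-436 + 594 \left(\frac{4}{3} + 4\right)\right) + \sqrt{-140055} = \left(-436 + 594 \cdot \frac{16}{3}\right) + i \sqrt{140055} = \left(-436 + 3168\right) + i \sqrt{140055} = 2732 + i \sqrt{140055}$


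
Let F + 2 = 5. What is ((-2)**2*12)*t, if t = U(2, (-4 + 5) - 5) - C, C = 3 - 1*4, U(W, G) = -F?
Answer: -96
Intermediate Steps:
F = 3 (F = -2 + 5 = 3)
U(W, G) = -3 (U(W, G) = -1*3 = -3)
C = -1 (C = 3 - 4 = -1)
t = -2 (t = -3 - 1*(-1) = -3 + 1 = -2)
((-2)**2*12)*t = ((-2)**2*12)*(-2) = (4*12)*(-2) = 48*(-2) = -96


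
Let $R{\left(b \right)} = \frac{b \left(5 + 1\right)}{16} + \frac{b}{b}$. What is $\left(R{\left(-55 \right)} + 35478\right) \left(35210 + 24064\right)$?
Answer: $\frac{8407038879}{4} \approx 2.1018 \cdot 10^{9}$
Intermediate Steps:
$R{\left(b \right)} = 1 + \frac{3 b}{8}$ ($R{\left(b \right)} = b 6 \cdot \frac{1}{16} + 1 = 6 b \frac{1}{16} + 1 = \frac{3 b}{8} + 1 = 1 + \frac{3 b}{8}$)
$\left(R{\left(-55 \right)} + 35478\right) \left(35210 + 24064\right) = \left(\left(1 + \frac{3}{8} \left(-55\right)\right) + 35478\right) \left(35210 + 24064\right) = \left(\left(1 - \frac{165}{8}\right) + 35478\right) 59274 = \left(- \frac{157}{8} + 35478\right) 59274 = \frac{283667}{8} \cdot 59274 = \frac{8407038879}{4}$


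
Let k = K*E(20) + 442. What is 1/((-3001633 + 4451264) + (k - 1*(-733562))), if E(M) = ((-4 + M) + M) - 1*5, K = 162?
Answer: 1/2188657 ≈ 4.5690e-7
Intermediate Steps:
E(M) = -9 + 2*M (E(M) = (-4 + 2*M) - 5 = -9 + 2*M)
k = 5464 (k = 162*(-9 + 2*20) + 442 = 162*(-9 + 40) + 442 = 162*31 + 442 = 5022 + 442 = 5464)
1/((-3001633 + 4451264) + (k - 1*(-733562))) = 1/((-3001633 + 4451264) + (5464 - 1*(-733562))) = 1/(1449631 + (5464 + 733562)) = 1/(1449631 + 739026) = 1/2188657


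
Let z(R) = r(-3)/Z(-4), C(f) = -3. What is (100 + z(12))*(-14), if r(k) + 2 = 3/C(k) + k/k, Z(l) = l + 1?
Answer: -4228/3 ≈ -1409.3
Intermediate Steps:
Z(l) = 1 + l
r(k) = -2 (r(k) = -2 + (3/(-3) + k/k) = -2 + (3*(-1/3) + 1) = -2 + (-1 + 1) = -2 + 0 = -2)
z(R) = 2/3 (z(R) = -2/(1 - 4) = -2/(-3) = -2*(-1/3) = 2/3)
(100 + z(12))*(-14) = (100 + 2/3)*(-14) = (302/3)*(-14) = -4228/3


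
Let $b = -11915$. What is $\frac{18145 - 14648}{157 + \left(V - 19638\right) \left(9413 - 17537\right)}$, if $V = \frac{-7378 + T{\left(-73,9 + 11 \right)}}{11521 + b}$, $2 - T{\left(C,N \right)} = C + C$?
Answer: $\frac{52993}{2415374441} \approx 2.194 \cdot 10^{-5}$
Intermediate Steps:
$T{\left(C,N \right)} = 2 - 2 C$ ($T{\left(C,N \right)} = 2 - \left(C + C\right) = 2 - 2 C$)
$V = \frac{3615}{197}$ ($V = \frac{-7378 + \left(2 - -146\right)}{11521 - 11915} = \frac{-7378 + \left(2 + 146\right)}{-394} = \left(-7378 + 148\right) \left(- \frac{1}{394}\right) = \left(-7230\right) \left(- \frac{1}{394}\right) = \frac{3615}{197} \approx 18.35$)
$\frac{18145 - 14648}{157 + \left(V - 19638\right) \left(9413 - 17537\right)} = \frac{18145 - 14648}{157 + \left(\frac{3615}{197} - 19638\right) \left(9413 - 17537\right)} = \frac{3497}{157 - - \frac{31399836804}{197}} = \frac{3497}{157 + \frac{31399836804}{197}} = \frac{3497}{\frac{31399867733}{197}} = 3497 \cdot \frac{197}{31399867733} = \frac{52993}{2415374441}$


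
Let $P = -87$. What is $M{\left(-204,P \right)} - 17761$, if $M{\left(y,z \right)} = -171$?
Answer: $-17932$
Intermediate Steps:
$M{\left(-204,P \right)} - 17761 = -171 - 17761 = -17932$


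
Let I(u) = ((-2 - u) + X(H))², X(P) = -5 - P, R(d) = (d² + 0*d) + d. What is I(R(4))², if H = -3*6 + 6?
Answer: 50625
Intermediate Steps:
H = -12 (H = -18 + 6 = -12)
R(d) = d + d² (R(d) = (d² + 0) + d = d² + d = d + d²)
I(u) = (5 - u)² (I(u) = ((-2 - u) + (-5 - 1*(-12)))² = ((-2 - u) + (-5 + 12))² = ((-2 - u) + 7)² = (5 - u)²)
I(R(4))² = ((-5 + 4*(1 + 4))²)² = ((-5 + 4*5)²)² = ((-5 + 20)²)² = (15²)² = 225² = 50625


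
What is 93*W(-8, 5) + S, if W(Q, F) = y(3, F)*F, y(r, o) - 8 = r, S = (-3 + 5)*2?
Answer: 5119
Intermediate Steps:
S = 4 (S = 2*2 = 4)
y(r, o) = 8 + r
W(Q, F) = 11*F (W(Q, F) = (8 + 3)*F = 11*F)
93*W(-8, 5) + S = 93*(11*5) + 4 = 93*55 + 4 = 5115 + 4 = 5119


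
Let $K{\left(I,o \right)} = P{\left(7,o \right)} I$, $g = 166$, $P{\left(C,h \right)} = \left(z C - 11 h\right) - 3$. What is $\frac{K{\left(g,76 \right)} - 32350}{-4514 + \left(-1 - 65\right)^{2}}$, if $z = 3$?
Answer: $\frac{84069}{79} \approx 1064.2$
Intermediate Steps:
$P{\left(C,h \right)} = -3 - 11 h + 3 C$ ($P{\left(C,h \right)} = \left(3 C - 11 h\right) - 3 = \left(- 11 h + 3 C\right) - 3 = -3 - 11 h + 3 C$)
$K{\left(I,o \right)} = I \left(18 - 11 o\right)$ ($K{\left(I,o \right)} = \left(-3 - 11 o + 3 \cdot 7\right) I = \left(-3 - 11 o + 21\right) I = \left(18 - 11 o\right) I = I \left(18 - 11 o\right)$)
$\frac{K{\left(g,76 \right)} - 32350}{-4514 + \left(-1 - 65\right)^{2}} = \frac{166 \left(18 - 836\right) - 32350}{-4514 + \left(-1 - 65\right)^{2}} = \frac{166 \left(18 - 836\right) - 32350}{-4514 + \left(-66\right)^{2}} = \frac{166 \left(-818\right) - 32350}{-4514 + 4356} = \frac{-135788 - 32350}{-158} = \left(-168138\right) \left(- \frac{1}{158}\right) = \frac{84069}{79}$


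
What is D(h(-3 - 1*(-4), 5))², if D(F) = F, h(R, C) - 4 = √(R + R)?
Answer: (4 + √2)² ≈ 29.314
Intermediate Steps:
h(R, C) = 4 + √2*√R (h(R, C) = 4 + √(R + R) = 4 + √(2*R) = 4 + √2*√R)
D(h(-3 - 1*(-4), 5))² = (4 + √2*√(-3 - 1*(-4)))² = (4 + √2*√(-3 + 4))² = (4 + √2*√1)² = (4 + √2*1)² = (4 + √2)²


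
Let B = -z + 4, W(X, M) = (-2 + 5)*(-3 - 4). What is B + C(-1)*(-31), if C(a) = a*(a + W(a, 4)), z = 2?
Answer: -680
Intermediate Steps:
W(X, M) = -21 (W(X, M) = 3*(-7) = -21)
C(a) = a*(-21 + a) (C(a) = a*(a - 21) = a*(-21 + a))
B = 2 (B = -1*2 + 4 = -2 + 4 = 2)
B + C(-1)*(-31) = 2 - (-21 - 1)*(-31) = 2 - 1*(-22)*(-31) = 2 + 22*(-31) = 2 - 682 = -680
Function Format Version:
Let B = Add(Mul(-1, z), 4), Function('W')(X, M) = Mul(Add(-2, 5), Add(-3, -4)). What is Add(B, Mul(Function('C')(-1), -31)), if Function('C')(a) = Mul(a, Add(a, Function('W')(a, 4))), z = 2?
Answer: -680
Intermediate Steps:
Function('W')(X, M) = -21 (Function('W')(X, M) = Mul(3, -7) = -21)
Function('C')(a) = Mul(a, Add(-21, a)) (Function('C')(a) = Mul(a, Add(a, -21)) = Mul(a, Add(-21, a)))
B = 2 (B = Add(Mul(-1, 2), 4) = Add(-2, 4) = 2)
Add(B, Mul(Function('C')(-1), -31)) = Add(2, Mul(Mul(-1, Add(-21, -1)), -31)) = Add(2, Mul(Mul(-1, -22), -31)) = Add(2, Mul(22, -31)) = Add(2, -682) = -680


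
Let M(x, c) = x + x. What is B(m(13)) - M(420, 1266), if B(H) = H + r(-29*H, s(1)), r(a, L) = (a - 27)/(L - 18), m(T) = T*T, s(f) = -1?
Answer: -7821/19 ≈ -411.63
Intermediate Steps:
M(x, c) = 2*x
m(T) = T**2
r(a, L) = (-27 + a)/(-18 + L)
B(H) = 27/19 + 48*H/19 (B(H) = H + (-27 - 29*H)/(-18 - 1) = H + (-27 - 29*H)/(-19) = H - (-27 - 29*H)/19 = H + (27/19 + 29*H/19) = 27/19 + 48*H/19)
B(m(13)) - M(420, 1266) = (27/19 + (48/19)*13**2) - 2*420 = (27/19 + (48/19)*169) - 1*840 = (27/19 + 8112/19) - 840 = 8139/19 - 840 = -7821/19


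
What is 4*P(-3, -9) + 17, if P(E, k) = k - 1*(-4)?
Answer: -3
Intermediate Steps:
P(E, k) = 4 + k (P(E, k) = k + 4 = 4 + k)
4*P(-3, -9) + 17 = 4*(4 - 9) + 17 = 4*(-5) + 17 = -20 + 17 = -3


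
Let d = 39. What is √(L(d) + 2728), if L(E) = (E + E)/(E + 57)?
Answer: √43661/4 ≈ 52.238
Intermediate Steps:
L(E) = 2*E/(57 + E) (L(E) = (2*E)/(57 + E) = 2*E/(57 + E))
√(L(d) + 2728) = √(2*39/(57 + 39) + 2728) = √(2*39/96 + 2728) = √(2*39*(1/96) + 2728) = √(13/16 + 2728) = √(43661/16) = √43661/4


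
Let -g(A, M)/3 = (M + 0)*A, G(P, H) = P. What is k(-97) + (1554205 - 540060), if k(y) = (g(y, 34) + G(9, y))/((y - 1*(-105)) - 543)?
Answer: 542557672/535 ≈ 1.0141e+6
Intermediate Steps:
g(A, M) = -3*A*M (g(A, M) = -3*(M + 0)*A = -3*M*A = -3*A*M)
k(y) = (9 - 102*y)/(-438 + y) (k(y) = (-3*y*34 + 9)/((y - 1*(-105)) - 543) = (-102*y + 9)/((y + 105) - 543) = (9 - 102*y)/((105 + y) - 543) = (9 - 102*y)/(-438 + y))
k(-97) + (1554205 - 540060) = 3*(3 - 34*(-97))/(-438 - 97) + (1554205 - 540060) = 3*(3 + 3298)/(-535) + 1014145 = 3*(-1/535)*3301 + 1014145 = -9903/535 + 1014145 = 542557672/535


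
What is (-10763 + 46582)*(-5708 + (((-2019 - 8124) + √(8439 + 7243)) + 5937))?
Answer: -355109566 + 35819*√15682 ≈ -3.5062e+8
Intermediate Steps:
(-10763 + 46582)*(-5708 + (((-2019 - 8124) + √(8439 + 7243)) + 5937)) = 35819*(-5708 + ((-10143 + √15682) + 5937)) = 35819*(-5708 + (-4206 + √15682)) = 35819*(-9914 + √15682) = -355109566 + 35819*√15682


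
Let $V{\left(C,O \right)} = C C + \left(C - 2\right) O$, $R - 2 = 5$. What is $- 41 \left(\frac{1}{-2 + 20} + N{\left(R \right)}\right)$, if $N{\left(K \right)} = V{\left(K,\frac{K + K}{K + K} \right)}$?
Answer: $- \frac{39893}{18} \approx -2216.3$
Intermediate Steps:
$R = 7$ ($R = 2 + 5 = 7$)
$V{\left(C,O \right)} = C^{2} + O \left(-2 + C\right)$ ($V{\left(C,O \right)} = C^{2} + \left(-2 + C\right) O = C^{2} + O \left(-2 + C\right)$)
$N{\left(K \right)} = -2 + K + K^{2}$ ($N{\left(K \right)} = K^{2} - 2 \frac{K + K}{K + K} + K \frac{K + K}{K + K} = K^{2} - 2 \frac{2 K}{2 K} + K \frac{2 K}{2 K} = K^{2} - 2 \cdot 2 K \frac{1}{2 K} + K 2 K \frac{1}{2 K} = K^{2} - 2 + K 1 = K^{2} - 2 + K = -2 + K + K^{2}$)
$- 41 \left(\frac{1}{-2 + 20} + N{\left(R \right)}\right) = - 41 \left(\frac{1}{-2 + 20} + \left(-2 + 7 + 7^{2}\right)\right) = - 41 \left(\frac{1}{18} + \left(-2 + 7 + 49\right)\right) = - 41 \left(\frac{1}{18} + 54\right) = \left(-41\right) \frac{973}{18} = - \frac{39893}{18}$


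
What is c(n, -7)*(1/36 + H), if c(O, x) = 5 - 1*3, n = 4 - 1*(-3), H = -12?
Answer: -431/18 ≈ -23.944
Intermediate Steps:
n = 7 (n = 4 + 3 = 7)
c(O, x) = 2 (c(O, x) = 5 - 3 = 2)
c(n, -7)*(1/36 + H) = 2*(1/36 - 12) = 2*(-431/36) = -431/18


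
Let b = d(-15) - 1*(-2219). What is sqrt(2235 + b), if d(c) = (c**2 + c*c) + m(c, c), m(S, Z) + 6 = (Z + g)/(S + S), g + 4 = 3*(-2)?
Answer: sqrt(176358)/6 ≈ 69.992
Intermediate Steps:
g = -10 (g = -4 + 3*(-2) = -4 - 6 = -10)
m(S, Z) = -6 + (-10 + Z)/(2*S) (m(S, Z) = -6 + (Z - 10)/(S + S) = -6 + (-10 + Z)/((2*S)) = -6 + (-10 + Z)*(1/(2*S)) = -6 + (-10 + Z)/(2*S))
d(c) = 2*c**2 + (-10 - 11*c)/(2*c) (d(c) = (c**2 + c*c) + (-10 + c - 12*c)/(2*c) = (c**2 + c**2) + (-10 - 11*c)/(2*c) = 2*c**2 + (-10 - 11*c)/(2*c))
b = 15983/6 (b = (-11/2 - 5/(-15) + 2*(-15)**2) - 1*(-2219) = (-11/2 - 5*(-1/15) + 2*225) + 2219 = (-11/2 + 1/3 + 450) + 2219 = 2669/6 + 2219 = 15983/6 ≈ 2663.8)
sqrt(2235 + b) = sqrt(2235 + 15983/6) = sqrt(29393/6) = sqrt(176358)/6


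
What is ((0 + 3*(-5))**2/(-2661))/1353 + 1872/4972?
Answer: 17016931/45204181 ≈ 0.37645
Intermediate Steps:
((0 + 3*(-5))**2/(-2661))/1353 + 1872/4972 = ((0 - 15)**2*(-1/2661))*(1/1353) + 1872*(1/4972) = ((-15)**2*(-1/2661))*(1/1353) + 468/1243 = (225*(-1/2661))*(1/1353) + 468/1243 = -75/887*1/1353 + 468/1243 = -25/400037 + 468/1243 = 17016931/45204181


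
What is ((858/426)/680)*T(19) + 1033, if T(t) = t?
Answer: 49875957/48280 ≈ 1033.1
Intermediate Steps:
((858/426)/680)*T(19) + 1033 = ((858/426)/680)*19 + 1033 = ((858*(1/426))*(1/680))*19 + 1033 = ((143/71)*(1/680))*19 + 1033 = (143/48280)*19 + 1033 = 2717/48280 + 1033 = 49875957/48280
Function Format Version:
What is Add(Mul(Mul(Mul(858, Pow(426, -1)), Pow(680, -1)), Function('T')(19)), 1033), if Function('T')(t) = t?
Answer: Rational(49875957, 48280) ≈ 1033.1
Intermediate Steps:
Add(Mul(Mul(Mul(858, Pow(426, -1)), Pow(680, -1)), Function('T')(19)), 1033) = Add(Mul(Mul(Mul(858, Pow(426, -1)), Pow(680, -1)), 19), 1033) = Add(Mul(Mul(Mul(858, Rational(1, 426)), Rational(1, 680)), 19), 1033) = Add(Mul(Mul(Rational(143, 71), Rational(1, 680)), 19), 1033) = Add(Mul(Rational(143, 48280), 19), 1033) = Add(Rational(2717, 48280), 1033) = Rational(49875957, 48280)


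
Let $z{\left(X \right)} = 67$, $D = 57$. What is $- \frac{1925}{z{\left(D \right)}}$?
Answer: $- \frac{1925}{67} \approx -28.731$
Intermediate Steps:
$- \frac{1925}{z{\left(D \right)}} = - \frac{1925}{67}$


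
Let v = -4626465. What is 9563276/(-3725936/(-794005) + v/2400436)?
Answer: 18227204178898725680/5270434565771 ≈ 3.4584e+6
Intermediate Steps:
9563276/(-3725936/(-794005) + v/2400436) = 9563276/(-3725936/(-794005) - 4626465/2400436) = 9563276/(-3725936*(-1/794005) - 4626465*1/2400436) = 9563276/(3725936/794005 - 4626465/2400436) = 9563276/(5270434565771/1905958186180) = 9563276*(1905958186180/5270434565771) = 18227204178898725680/5270434565771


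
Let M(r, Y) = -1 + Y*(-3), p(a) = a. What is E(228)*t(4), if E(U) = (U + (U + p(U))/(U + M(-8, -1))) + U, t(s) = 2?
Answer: 105336/115 ≈ 915.96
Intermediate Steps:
M(r, Y) = -1 - 3*Y
E(U) = 2*U + 2*U/(2 + U) (E(U) = (U + (U + U)/(U + (-1 - 3*(-1)))) + U = (U + (2*U)/(U + (-1 + 3))) + U = (U + (2*U)/(U + 2)) + U = (U + (2*U)/(2 + U)) + U = (U + 2*U/(2 + U)) + U = 2*U + 2*U/(2 + U))
E(228)*t(4) = (2*228*(3 + 228)/(2 + 228))*2 = (2*228*231/230)*2 = (2*228*(1/230)*231)*2 = (52668/115)*2 = 105336/115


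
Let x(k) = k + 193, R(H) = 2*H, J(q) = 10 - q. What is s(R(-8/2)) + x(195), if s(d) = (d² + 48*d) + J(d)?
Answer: 86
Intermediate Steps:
x(k) = 193 + k
s(d) = 10 + d² + 47*d (s(d) = (d² + 48*d) + (10 - d) = 10 + d² + 47*d)
s(R(-8/2)) + x(195) = (10 + (2*(-8/2))² + 47*(2*(-8/2))) + (193 + 195) = (10 + (2*(-8*½))² + 47*(2*(-8*½))) + 388 = (10 + (2*(-4))² + 47*(2*(-4))) + 388 = (10 + (-8)² + 47*(-8)) + 388 = (10 + 64 - 376) + 388 = -302 + 388 = 86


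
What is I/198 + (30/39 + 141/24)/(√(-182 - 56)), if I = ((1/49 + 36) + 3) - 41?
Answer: -97/9702 - 691*I*√238/24752 ≈ -0.0099979 - 0.43068*I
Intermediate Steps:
I = -97/49 (I = ((1/49 + 36) + 3) - 41 = (1765/49 + 3) - 41 = 1912/49 - 41 = -97/49 ≈ -1.9796)
I/198 + (30/39 + 141/24)/(√(-182 - 56)) = -97/49/198 + (30/39 + 141/24)/(√(-182 - 56)) = -97/49*1/198 + (30*(1/39) + 141*(1/24))/(√(-238)) = -97/9702 + (10/13 + 47/8)/((I*√238)) = -97/9702 + 691*(-I*√238/238)/104 = -97/9702 - 691*I*√238/24752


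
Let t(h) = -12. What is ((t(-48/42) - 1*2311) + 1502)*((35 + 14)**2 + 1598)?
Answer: -3283179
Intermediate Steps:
((t(-48/42) - 1*2311) + 1502)*((35 + 14)**2 + 1598) = ((-12 - 1*2311) + 1502)*((35 + 14)**2 + 1598) = ((-12 - 2311) + 1502)*(49**2 + 1598) = (-2323 + 1502)*(2401 + 1598) = -821*3999 = -3283179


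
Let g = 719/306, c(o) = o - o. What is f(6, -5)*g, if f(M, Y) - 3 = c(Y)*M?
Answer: 719/102 ≈ 7.0490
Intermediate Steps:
c(o) = 0
f(M, Y) = 3 (f(M, Y) = 3 + 0*M = 3 + 0 = 3)
g = 719/306 (g = 719*(1/306) = 719/306 ≈ 2.3497)
f(6, -5)*g = 3*(719/306) = 719/102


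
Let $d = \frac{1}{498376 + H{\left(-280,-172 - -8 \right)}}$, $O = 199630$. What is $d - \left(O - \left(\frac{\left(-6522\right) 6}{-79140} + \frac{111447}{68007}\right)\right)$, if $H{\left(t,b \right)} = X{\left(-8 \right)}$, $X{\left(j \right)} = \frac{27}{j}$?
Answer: $- \frac{118990556129458916226}{596061852745955} \approx -1.9963 \cdot 10^{5}$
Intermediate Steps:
$H{\left(t,b \right)} = - \frac{27}{8}$ ($H{\left(t,b \right)} = \frac{27}{-8} = 27 \left(- \frac{1}{8}\right) = - \frac{27}{8}$)
$d = \frac{8}{3986981}$ ($d = \frac{1}{498376 - \frac{27}{8}} = \frac{1}{\frac{3986981}{8}} = \frac{8}{3986981} \approx 2.0065 \cdot 10^{-6}$)
$d - \left(O - \left(\frac{\left(-6522\right) 6}{-79140} + \frac{111447}{68007}\right)\right) = \frac{8}{3986981} - \left(199630 - \left(\frac{\left(-6522\right) 6}{-79140} + \frac{111447}{68007}\right)\right) = \frac{8}{3986981} - \left(199630 - \left(\left(-39132\right) \left(- \frac{1}{79140}\right) + 111447 \cdot \frac{1}{68007}\right)\right) = \frac{8}{3986981} - \left(199630 - \left(\frac{3261}{6595} + \frac{37149}{22669}\right)\right) = \frac{8}{3986981} - \left(199630 - \frac{318921264}{149502055}\right) = \frac{8}{3986981} - \frac{29844776318386}{149502055} = - \frac{118990556129458916226}{596061852745955}$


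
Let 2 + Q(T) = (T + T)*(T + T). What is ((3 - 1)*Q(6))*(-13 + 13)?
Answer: 0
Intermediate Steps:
Q(T) = -2 + 4*T**2 (Q(T) = -2 + (T + T)*(T + T) = -2 + (2*T)*(2*T) = -2 + 4*T**2)
((3 - 1)*Q(6))*(-13 + 13) = ((3 - 1)*(-2 + 4*6**2))*(-13 + 13) = (2*(-2 + 4*36))*0 = (2*(-2 + 144))*0 = (2*142)*0 = 284*0 = 0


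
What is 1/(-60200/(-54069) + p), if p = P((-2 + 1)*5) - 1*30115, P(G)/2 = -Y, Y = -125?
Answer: -54069/1614710485 ≈ -3.3485e-5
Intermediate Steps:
P(G) = 250 (P(G) = 2*(-1*(-125)) = 2*125 = 250)
p = -29865 (p = 250 - 1*30115 = 250 - 30115 = -29865)
1/(-60200/(-54069) + p) = 1/(-60200/(-54069) - 29865) = 1/(-60200*(-1/54069) - 29865) = 1/(60200/54069 - 29865) = 1/(-1614710485/54069) = -54069/1614710485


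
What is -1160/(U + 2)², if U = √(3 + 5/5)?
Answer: -145/2 ≈ -72.500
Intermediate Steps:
U = 2 (U = √(3 + 5*(⅕)) = √(3 + 1) = √4 = 2)
-1160/(U + 2)² = -1160/(2 + 2)² = -1160/4² = -1160/16 = (1/16)*(-1160) = -145/2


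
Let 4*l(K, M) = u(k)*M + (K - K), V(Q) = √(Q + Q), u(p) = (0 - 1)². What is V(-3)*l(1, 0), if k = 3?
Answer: 0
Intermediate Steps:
u(p) = 1 (u(p) = (-1)² = 1)
V(Q) = √2*√Q (V(Q) = √(2*Q) = √2*√Q)
l(K, M) = M/4 (l(K, M) = (1*M + (K - K))/4 = (M + 0)/4 = M/4)
V(-3)*l(1, 0) = (√2*√(-3))*((¼)*0) = (√2*(I*√3))*0 = (I*√6)*0 = 0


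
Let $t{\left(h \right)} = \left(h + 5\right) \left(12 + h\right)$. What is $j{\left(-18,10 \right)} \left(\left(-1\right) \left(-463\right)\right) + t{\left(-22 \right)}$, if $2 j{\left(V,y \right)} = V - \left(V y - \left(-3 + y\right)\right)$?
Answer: $\frac{78587}{2} \approx 39294.0$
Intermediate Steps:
$j{\left(V,y \right)} = - \frac{3}{2} + \frac{V}{2} + \frac{y}{2} - \frac{V y}{2}$ ($j{\left(V,y \right)} = \frac{V - \left(V y - \left(-3 + y\right)\right)}{2} = \frac{V - \left(3 - y + V y\right)}{2} = \frac{-3 + V + y - V y}{2} = - \frac{3}{2} + \frac{V}{2} + \frac{y}{2} - \frac{V y}{2}$)
$t{\left(h \right)} = \left(5 + h\right) \left(12 + h\right)$
$j{\left(-18,10 \right)} \left(\left(-1\right) \left(-463\right)\right) + t{\left(-22 \right)} = \left(- \frac{3}{2} + \frac{1}{2} \left(-18\right) + \frac{1}{2} \cdot 10 - \left(-9\right) 10\right) \left(\left(-1\right) \left(-463\right)\right) + \left(60 + \left(-22\right)^{2} + 17 \left(-22\right)\right) = \left(- \frac{3}{2} - 9 + 5 + 90\right) 463 + \left(60 + 484 - 374\right) = \frac{169}{2} \cdot 463 + 170 = \frac{78247}{2} + 170 = \frac{78587}{2}$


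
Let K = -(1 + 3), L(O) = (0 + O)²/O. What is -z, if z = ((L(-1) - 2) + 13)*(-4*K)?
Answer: -160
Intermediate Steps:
L(O) = O (L(O) = O²/O = O)
K = -4 (K = -1*4 = -4)
z = 160 (z = ((-1 - 2) + 13)*(-4*(-4)) = (-3 + 13)*16 = 10*16 = 160)
-z = -1*160 = -160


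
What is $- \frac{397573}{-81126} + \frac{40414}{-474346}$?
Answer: $\frac{92654268047}{19240896798} \approx 4.8155$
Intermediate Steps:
$- \frac{397573}{-81126} + \frac{40414}{-474346} = \left(-397573\right) \left(- \frac{1}{81126}\right) + 40414 \left(- \frac{1}{474346}\right) = \frac{397573}{81126} - \frac{20207}{237173} = \frac{92654268047}{19240896798}$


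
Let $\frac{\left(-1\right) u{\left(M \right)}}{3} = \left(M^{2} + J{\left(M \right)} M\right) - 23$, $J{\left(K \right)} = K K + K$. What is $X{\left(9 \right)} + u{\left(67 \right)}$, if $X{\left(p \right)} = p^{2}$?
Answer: $-929073$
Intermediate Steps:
$J{\left(K \right)} = K + K^{2}$ ($J{\left(K \right)} = K^{2} + K = K + K^{2}$)
$u{\left(M \right)} = 69 - 3 M^{2} - 3 M^{2} \left(1 + M\right)$ ($u{\left(M \right)} = - 3 \left(\left(M^{2} + M \left(1 + M\right) M\right) - 23\right) = - 3 \left(\left(M^{2} + M^{2} \left(1 + M\right)\right) - 23\right) = - 3 \left(-23 + M^{2} + M^{2} \left(1 + M\right)\right) = 69 - 3 M^{2} - 3 M^{2} \left(1 + M\right)$)
$X{\left(9 \right)} + u{\left(67 \right)} = 9^{2} - \left(-69 + 26934 + 902289\right) = 81 - 929154 = -929073$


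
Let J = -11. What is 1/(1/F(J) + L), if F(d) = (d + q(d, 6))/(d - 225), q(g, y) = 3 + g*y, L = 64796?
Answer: 37/2397570 ≈ 1.5432e-5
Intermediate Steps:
F(d) = (3 + 7*d)/(-225 + d) (F(d) = (d + (3 + d*6))/(d - 225) = (d + (3 + 6*d))/(-225 + d) = (3 + 7*d)/(-225 + d))
1/(1/F(J) + L) = 1/(1/((3 + 7*(-11))/(-225 - 11)) + 64796) = 1/(1/((3 - 77)/(-236)) + 64796) = 1/(1/(-1/236*(-74)) + 64796) = 1/(1/(37/118) + 64796) = 1/(118/37 + 64796) = 1/(2397570/37) = 37/2397570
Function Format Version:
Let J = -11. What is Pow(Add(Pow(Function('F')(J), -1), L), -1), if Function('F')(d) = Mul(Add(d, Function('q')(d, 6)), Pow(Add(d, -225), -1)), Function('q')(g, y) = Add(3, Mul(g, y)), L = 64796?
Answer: Rational(37, 2397570) ≈ 1.5432e-5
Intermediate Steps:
Function('F')(d) = Mul(Pow(Add(-225, d), -1), Add(3, Mul(7, d))) (Function('F')(d) = Mul(Add(d, Add(3, Mul(d, 6))), Pow(Add(d, -225), -1)) = Mul(Add(d, Add(3, Mul(6, d))), Pow(Add(-225, d), -1)) = Mul(Add(3, Mul(7, d)), Pow(Add(-225, d), -1)) = Mul(Pow(Add(-225, d), -1), Add(3, Mul(7, d))))
Pow(Add(Pow(Function('F')(J), -1), L), -1) = Pow(Add(Pow(Mul(Pow(Add(-225, -11), -1), Add(3, Mul(7, -11))), -1), 64796), -1) = Pow(Add(Pow(Mul(Pow(-236, -1), Add(3, -77)), -1), 64796), -1) = Pow(Add(Pow(Mul(Rational(-1, 236), -74), -1), 64796), -1) = Pow(Add(Pow(Rational(37, 118), -1), 64796), -1) = Pow(Add(Rational(118, 37), 64796), -1) = Pow(Rational(2397570, 37), -1) = Rational(37, 2397570)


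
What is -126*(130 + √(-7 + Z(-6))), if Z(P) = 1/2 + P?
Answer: -16380 - 315*I*√2 ≈ -16380.0 - 445.48*I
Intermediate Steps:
Z(P) = ½ + P
-126*(130 + √(-7 + Z(-6))) = -126*(130 + √(-7 + (½ - 6))) = -126*(130 + √(-7 - 11/2)) = -126*(130 + √(-25/2)) = -126*(130 + 5*I*√2/2) = -16380 - 315*I*√2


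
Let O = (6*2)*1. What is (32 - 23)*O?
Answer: 108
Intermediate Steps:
O = 12 (O = 12*1 = 12)
(32 - 23)*O = (32 - 23)*12 = 9*12 = 108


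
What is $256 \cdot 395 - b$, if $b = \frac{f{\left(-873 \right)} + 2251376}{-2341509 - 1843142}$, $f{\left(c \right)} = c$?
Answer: $\frac{423154159623}{4184651} \approx 1.0112 \cdot 10^{5}$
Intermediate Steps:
$b = - \frac{2250503}{4184651}$ ($b = \frac{-873 + 2251376}{-2341509 - 1843142} = \frac{2250503}{-4184651} = 2250503 \left(- \frac{1}{4184651}\right) = - \frac{2250503}{4184651} \approx -0.5378$)
$256 \cdot 395 - b = 256 \cdot 395 - - \frac{2250503}{4184651} = 101120 + \frac{2250503}{4184651} = \frac{423154159623}{4184651}$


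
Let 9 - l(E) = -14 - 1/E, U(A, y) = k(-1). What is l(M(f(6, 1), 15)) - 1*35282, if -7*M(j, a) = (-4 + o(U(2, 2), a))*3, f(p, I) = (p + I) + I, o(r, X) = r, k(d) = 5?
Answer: -105784/3 ≈ -35261.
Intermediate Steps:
U(A, y) = 5
f(p, I) = p + 2*I (f(p, I) = (I + p) + I = p + 2*I)
M(j, a) = -3/7 (M(j, a) = -(-4 + 5)*3/7 = -3/7)
l(E) = 23 + 1/E (l(E) = 9 - (-14 - 1/E) = 9 + (14 + 1/E) = 23 + 1/E)
l(M(f(6, 1), 15)) - 1*35282 = (23 + 1/(-3/7)) - 1*35282 = (23 - 7/3) - 35282 = 62/3 - 35282 = -105784/3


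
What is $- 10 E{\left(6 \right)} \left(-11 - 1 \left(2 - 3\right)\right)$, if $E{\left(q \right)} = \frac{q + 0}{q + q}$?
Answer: $50$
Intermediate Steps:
$E{\left(q \right)} = \frac{1}{2}$ ($E{\left(q \right)} = \frac{q}{2 q} = q \frac{1}{2 q} = \frac{1}{2}$)
$- 10 E{\left(6 \right)} \left(-11 - 1 \left(2 - 3\right)\right) = \left(-10\right) \frac{1}{2} \left(-11 - 1 \left(2 - 3\right)\right) = - 5 \left(-11 - 1 \left(-1\right)\right) = - 5 \left(-11 - -1\right) = - 5 \left(-11 + 1\right) = \left(-5\right) \left(-10\right) = 50$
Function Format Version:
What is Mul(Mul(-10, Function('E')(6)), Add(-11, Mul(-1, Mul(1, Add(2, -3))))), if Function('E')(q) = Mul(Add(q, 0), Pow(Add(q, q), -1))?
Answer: 50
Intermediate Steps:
Function('E')(q) = Rational(1, 2) (Function('E')(q) = Mul(q, Pow(Mul(2, q), -1)) = Mul(q, Mul(Rational(1, 2), Pow(q, -1))) = Rational(1, 2))
Mul(Mul(-10, Function('E')(6)), Add(-11, Mul(-1, Mul(1, Add(2, -3))))) = Mul(Mul(-10, Rational(1, 2)), Add(-11, Mul(-1, Mul(1, Add(2, -3))))) = Mul(-5, Add(-11, Mul(-1, Mul(1, -1)))) = Mul(-5, Add(-11, Mul(-1, -1))) = Mul(-5, Add(-11, 1)) = Mul(-5, -10) = 50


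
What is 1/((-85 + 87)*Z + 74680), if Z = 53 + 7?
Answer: 1/74800 ≈ 1.3369e-5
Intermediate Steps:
Z = 60
1/((-85 + 87)*Z + 74680) = 1/((-85 + 87)*60 + 74680) = 1/(2*60 + 74680) = 1/(120 + 74680) = 1/74800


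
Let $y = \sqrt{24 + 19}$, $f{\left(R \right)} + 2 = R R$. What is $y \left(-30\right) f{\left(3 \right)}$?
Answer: $- 210 \sqrt{43} \approx -1377.1$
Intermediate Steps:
$f{\left(R \right)} = -2 + R^{2}$ ($f{\left(R \right)} = -2 + R R = -2 + R^{2}$)
$y = \sqrt{43} \approx 6.5574$
$y \left(-30\right) f{\left(3 \right)} = \sqrt{43} \left(-30\right) \left(-2 + 3^{2}\right) = - 30 \sqrt{43} \left(-2 + 9\right) = - 30 \sqrt{43} \cdot 7 = - 210 \sqrt{43}$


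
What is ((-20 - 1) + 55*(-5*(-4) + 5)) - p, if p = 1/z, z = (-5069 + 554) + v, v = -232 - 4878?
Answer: 13032251/9625 ≈ 1354.0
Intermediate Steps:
v = -5110
z = -9625 (z = (-5069 + 554) - 5110 = -4515 - 5110 = -9625)
p = -1/9625 (p = 1/(-9625) = -1/9625 ≈ -0.00010390)
((-20 - 1) + 55*(-5*(-4) + 5)) - p = ((-20 - 1) + 55*(-5*(-4) + 5)) - 1*(-1/9625) = (-21 + 55*(20 + 5)) + 1/9625 = (-21 + 55*25) + 1/9625 = (-21 + 1375) + 1/9625 = 1354 + 1/9625 = 13032251/9625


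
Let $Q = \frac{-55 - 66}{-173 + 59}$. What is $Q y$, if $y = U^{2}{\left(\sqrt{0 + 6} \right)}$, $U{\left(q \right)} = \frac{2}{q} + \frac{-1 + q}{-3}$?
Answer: $\frac{121}{1026} \approx 0.11793$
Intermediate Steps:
$U{\left(q \right)} = \frac{1}{3} + \frac{2}{q} - \frac{q}{3}$ ($U{\left(q \right)} = \frac{2}{q} + \left(-1 + q\right) \left(- \frac{1}{3}\right) = \frac{2}{q} - \left(- \frac{1}{3} + \frac{q}{3}\right) = \frac{1}{3} + \frac{2}{q} - \frac{q}{3}$)
$y = \frac{\left(6 - \sqrt{6} \left(-1 + \sqrt{6}\right)\right)^{2}}{54}$ ($y = \left(\frac{6 - \sqrt{0 + 6} \left(-1 + \sqrt{0 + 6}\right)}{3 \sqrt{0 + 6}}\right)^{2} = \left(\frac{6 - \sqrt{6} \left(-1 + \sqrt{6}\right)}{3 \sqrt{6}}\right)^{2} = \left(\frac{\frac{\sqrt{6}}{6} \left(6 - \sqrt{6} \left(-1 + \sqrt{6}\right)\right)}{3}\right)^{2} = \left(\frac{\sqrt{6} \left(6 - \sqrt{6} \left(-1 + \sqrt{6}\right)\right)}{18}\right)^{2} = \frac{\left(6 - \sqrt{6} \left(-1 + \sqrt{6}\right)\right)^{2}}{54} \approx 0.11111$)
$Q = \frac{121}{114}$ ($Q = - \frac{121}{-114} = \left(-121\right) \left(- \frac{1}{114}\right) = \frac{121}{114} \approx 1.0614$)
$Q y = \frac{121}{114} \cdot \frac{1}{9} = \frac{121}{1026}$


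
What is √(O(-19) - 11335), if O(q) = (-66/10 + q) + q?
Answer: 3*I*√31610/5 ≈ 106.68*I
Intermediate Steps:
O(q) = -33/5 + 2*q (O(q) = (-66*⅒ + q) + q = (-33/5 + q) + q = -33/5 + 2*q)
√(O(-19) - 11335) = √((-33/5 + 2*(-19)) - 11335) = √((-33/5 - 38) - 11335) = √(-223/5 - 11335) = √(-56898/5) = 3*I*√31610/5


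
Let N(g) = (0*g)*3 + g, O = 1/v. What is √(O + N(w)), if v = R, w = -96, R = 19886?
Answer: I*√37963467730/19886 ≈ 9.798*I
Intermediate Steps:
v = 19886
O = 1/19886 ≈ 5.0287e-5
N(g) = g (N(g) = 0*3 + g = 0 + g = g)
√(O + N(w)) = √(1/19886 - 96) = √(-1909055/19886) = I*√37963467730/19886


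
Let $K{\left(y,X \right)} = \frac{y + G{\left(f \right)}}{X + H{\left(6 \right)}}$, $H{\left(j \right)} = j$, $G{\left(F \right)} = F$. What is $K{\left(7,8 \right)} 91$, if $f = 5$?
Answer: $78$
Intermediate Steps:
$K{\left(y,X \right)} = \frac{5 + y}{6 + X}$ ($K{\left(y,X \right)} = \frac{y + 5}{X + 6} = \frac{5 + y}{6 + X}$)
$K{\left(7,8 \right)} 91 = \frac{5 + 7}{6 + 8} \cdot 91 = \frac{1}{14} \cdot 12 \cdot 91 = \frac{6}{7} \cdot 91 = 78$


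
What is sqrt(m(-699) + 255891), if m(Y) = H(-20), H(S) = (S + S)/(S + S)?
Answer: 2*sqrt(63973) ≈ 505.86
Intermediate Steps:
H(S) = 1 (H(S) = (2*S)/((2*S)) = (2*S)*(1/(2*S)) = 1)
m(Y) = 1
sqrt(m(-699) + 255891) = sqrt(1 + 255891) = sqrt(255892) = 2*sqrt(63973)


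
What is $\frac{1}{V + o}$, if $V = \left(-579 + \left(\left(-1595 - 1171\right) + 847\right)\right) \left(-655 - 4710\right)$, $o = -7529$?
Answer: $\frac{1}{13394241} \approx 7.4659 \cdot 10^{-8}$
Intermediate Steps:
$V = 13401770$ ($V = \left(-579 + \left(-2766 + 847\right)\right) \left(-5365\right) = \left(-579 - 1919\right) \left(-5365\right) = \left(-2498\right) \left(-5365\right) = 13401770$)
$\frac{1}{V + o} = \frac{1}{13401770 - 7529} = \frac{1}{13394241}$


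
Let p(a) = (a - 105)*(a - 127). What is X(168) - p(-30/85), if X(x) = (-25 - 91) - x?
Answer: -3959591/289 ≈ -13701.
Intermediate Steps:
X(x) = -116 - x
p(a) = (-127 + a)*(-105 + a) (p(a) = (-105 + a)*(-127 + a) = (-127 + a)*(-105 + a))
X(168) - p(-30/85) = (-116 - 1*168) - (13335 + (-30/85)² - (-6960)/85) = (-116 - 168) - (13335 + (-30*1/85)² - (-6960)/85) = -284 - (13335 + (-6/17)² - 232*(-6/17)) = -284 - (13335 + 36/289 + 1392/17) = -284 - 1*3877515/289 = -284 - 3877515/289 = -3959591/289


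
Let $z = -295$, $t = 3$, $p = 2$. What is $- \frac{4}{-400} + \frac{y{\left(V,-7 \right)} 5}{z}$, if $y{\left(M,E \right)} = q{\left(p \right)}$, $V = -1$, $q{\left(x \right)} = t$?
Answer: $- \frac{241}{5900} \approx -0.040847$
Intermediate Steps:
$q{\left(x \right)} = 3$
$y{\left(M,E \right)} = 3$
$- \frac{4}{-400} + \frac{y{\left(V,-7 \right)} 5}{z} = - \frac{4}{-400} + \frac{3 \cdot 5}{-295} = \left(-4\right) \left(- \frac{1}{400}\right) + 15 \left(- \frac{1}{295}\right) = \frac{1}{100} - \frac{3}{59} = - \frac{241}{5900}$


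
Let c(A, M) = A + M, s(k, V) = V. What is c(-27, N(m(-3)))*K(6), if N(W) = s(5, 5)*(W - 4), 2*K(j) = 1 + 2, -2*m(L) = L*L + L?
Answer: -93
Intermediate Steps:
m(L) = -L/2 - L**2/2 (m(L) = -(L*L + L)/2 = -(L**2 + L)/2 = -(L + L**2)/2 = -L/2 - L**2/2)
K(j) = 3/2 (K(j) = (1 + 2)/2 = (1/2)*3 = 3/2)
N(W) = -20 + 5*W (N(W) = 5*(W - 4) = 5*(-4 + W) = -20 + 5*W)
c(-27, N(m(-3)))*K(6) = (-27 + (-20 + 5*(-1/2*(-3)*(1 - 3))))*(3/2) = (-27 + (-20 + 5*(-1/2*(-3)*(-2))))*(3/2) = (-27 + (-20 + 5*(-3)))*(3/2) = (-27 + (-20 - 15))*(3/2) = (-27 - 35)*(3/2) = -62*3/2 = -93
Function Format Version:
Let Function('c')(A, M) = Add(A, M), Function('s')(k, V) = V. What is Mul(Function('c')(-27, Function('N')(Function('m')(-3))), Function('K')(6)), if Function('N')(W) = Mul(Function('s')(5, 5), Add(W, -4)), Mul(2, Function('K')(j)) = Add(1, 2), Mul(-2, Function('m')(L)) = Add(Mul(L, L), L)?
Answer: -93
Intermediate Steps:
Function('m')(L) = Add(Mul(Rational(-1, 2), L), Mul(Rational(-1, 2), Pow(L, 2))) (Function('m')(L) = Mul(Rational(-1, 2), Add(Mul(L, L), L)) = Mul(Rational(-1, 2), Add(Pow(L, 2), L)) = Mul(Rational(-1, 2), Add(L, Pow(L, 2))) = Add(Mul(Rational(-1, 2), L), Mul(Rational(-1, 2), Pow(L, 2))))
Function('K')(j) = Rational(3, 2) (Function('K')(j) = Mul(Rational(1, 2), Add(1, 2)) = Mul(Rational(1, 2), 3) = Rational(3, 2))
Function('N')(W) = Add(-20, Mul(5, W)) (Function('N')(W) = Mul(5, Add(W, -4)) = Mul(5, Add(-4, W)) = Add(-20, Mul(5, W)))
Mul(Function('c')(-27, Function('N')(Function('m')(-3))), Function('K')(6)) = Mul(Add(-27, Add(-20, Mul(5, Mul(Rational(-1, 2), -3, Add(1, -3))))), Rational(3, 2)) = Mul(Add(-27, Add(-20, Mul(5, Mul(Rational(-1, 2), -3, -2)))), Rational(3, 2)) = Mul(Add(-27, Add(-20, Mul(5, -3))), Rational(3, 2)) = Mul(Add(-27, Add(-20, -15)), Rational(3, 2)) = Mul(Add(-27, -35), Rational(3, 2)) = Mul(-62, Rational(3, 2)) = -93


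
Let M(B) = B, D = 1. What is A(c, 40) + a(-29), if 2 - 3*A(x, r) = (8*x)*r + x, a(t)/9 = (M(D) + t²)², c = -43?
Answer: 19155833/3 ≈ 6.3853e+6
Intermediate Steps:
a(t) = 9*(1 + t²)²
A(x, r) = ⅔ - x/3 - 8*r*x/3 (A(x, r) = ⅔ - ((8*x)*r + x)/3 = ⅔ - (8*r*x + x)/3 = ⅔ - (x + 8*r*x)/3 = ⅔ + (-x/3 - 8*r*x/3) = ⅔ - x/3 - 8*r*x/3)
A(c, 40) + a(-29) = (⅔ - ⅓*(-43) - 8/3*40*(-43)) + 9*(1 + (-29)²)² = (⅔ + 43/3 + 13760/3) + 9*(1 + 841)² = 13805/3 + 9*842² = 13805/3 + 9*708964 = 13805/3 + 6380676 = 19155833/3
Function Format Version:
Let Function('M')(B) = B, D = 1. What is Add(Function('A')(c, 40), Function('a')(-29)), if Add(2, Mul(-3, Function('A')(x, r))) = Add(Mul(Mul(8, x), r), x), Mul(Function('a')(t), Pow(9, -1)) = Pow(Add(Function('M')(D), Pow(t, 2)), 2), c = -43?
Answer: Rational(19155833, 3) ≈ 6.3853e+6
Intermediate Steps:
Function('a')(t) = Mul(9, Pow(Add(1, Pow(t, 2)), 2))
Function('A')(x, r) = Add(Rational(2, 3), Mul(Rational(-1, 3), x), Mul(Rational(-8, 3), r, x)) (Function('A')(x, r) = Add(Rational(2, 3), Mul(Rational(-1, 3), Add(Mul(Mul(8, x), r), x))) = Add(Rational(2, 3), Mul(Rational(-1, 3), Add(Mul(8, r, x), x))) = Add(Rational(2, 3), Mul(Rational(-1, 3), Add(x, Mul(8, r, x)))) = Add(Rational(2, 3), Add(Mul(Rational(-1, 3), x), Mul(Rational(-8, 3), r, x))) = Add(Rational(2, 3), Mul(Rational(-1, 3), x), Mul(Rational(-8, 3), r, x)))
Add(Function('A')(c, 40), Function('a')(-29)) = Add(Add(Rational(2, 3), Mul(Rational(-1, 3), -43), Mul(Rational(-8, 3), 40, -43)), Mul(9, Pow(Add(1, Pow(-29, 2)), 2))) = Add(Add(Rational(2, 3), Rational(43, 3), Rational(13760, 3)), Mul(9, Pow(Add(1, 841), 2))) = Add(Rational(13805, 3), Mul(9, Pow(842, 2))) = Add(Rational(13805, 3), Mul(9, 708964)) = Add(Rational(13805, 3), 6380676) = Rational(19155833, 3)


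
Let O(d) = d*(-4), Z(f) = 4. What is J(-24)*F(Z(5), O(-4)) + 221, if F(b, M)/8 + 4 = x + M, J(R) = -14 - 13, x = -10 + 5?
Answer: -1291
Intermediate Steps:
x = -5
O(d) = -4*d
J(R) = -27
F(b, M) = -72 + 8*M (F(b, M) = -32 + 8*(-5 + M) = -32 + (-40 + 8*M) = -72 + 8*M)
J(-24)*F(Z(5), O(-4)) + 221 = -27*(-72 + 8*(-4*(-4))) + 221 = -27*(-72 + 8*16) + 221 = -27*(-72 + 128) + 221 = -27*56 + 221 = -1512 + 221 = -1291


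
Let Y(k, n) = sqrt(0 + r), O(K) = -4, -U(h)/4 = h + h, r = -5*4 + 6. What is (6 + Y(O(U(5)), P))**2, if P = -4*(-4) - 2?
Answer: (6 + I*sqrt(14))**2 ≈ 22.0 + 44.9*I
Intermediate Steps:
P = 14 (P = 16 - 2 = 14)
r = -14 (r = -20 + 6 = -14)
U(h) = -8*h (U(h) = -4*(h + h) = -8*h)
Y(k, n) = I*sqrt(14) (Y(k, n) = sqrt(0 - 14) = sqrt(-14) = I*sqrt(14))
(6 + Y(O(U(5)), P))**2 = (6 + I*sqrt(14))**2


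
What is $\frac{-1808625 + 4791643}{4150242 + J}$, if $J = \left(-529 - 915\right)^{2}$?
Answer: $\frac{1491509}{3117689} \approx 0.4784$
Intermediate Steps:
$J = 2085136$ ($J = \left(-1444\right)^{2} = 2085136$)
$\frac{-1808625 + 4791643}{4150242 + J} = \frac{-1808625 + 4791643}{4150242 + 2085136} = \frac{2983018}{6235378} = 2983018 \cdot \frac{1}{6235378} = \frac{1491509}{3117689}$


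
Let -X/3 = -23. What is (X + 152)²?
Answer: 48841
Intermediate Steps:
X = 69 (X = -3*(-23) = 69)
(X + 152)² = (69 + 152)² = 221² = 48841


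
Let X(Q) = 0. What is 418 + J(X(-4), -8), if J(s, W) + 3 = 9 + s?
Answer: 424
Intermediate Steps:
J(s, W) = 6 + s (J(s, W) = -3 + (9 + s) = 6 + s)
418 + J(X(-4), -8) = 418 + (6 + 0) = 418 + 6 = 424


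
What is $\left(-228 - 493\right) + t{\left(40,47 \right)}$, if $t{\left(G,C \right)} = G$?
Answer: $-681$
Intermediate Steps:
$\left(-228 - 493\right) + t{\left(40,47 \right)} = \left(-228 - 493\right) + 40 = -721 + 40 = -681$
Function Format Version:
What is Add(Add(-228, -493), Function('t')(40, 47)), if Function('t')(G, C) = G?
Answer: -681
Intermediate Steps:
Add(Add(-228, -493), Function('t')(40, 47)) = Add(Add(-228, -493), 40) = Add(-721, 40) = -681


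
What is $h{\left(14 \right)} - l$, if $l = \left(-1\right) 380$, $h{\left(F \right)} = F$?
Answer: $394$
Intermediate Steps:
$l = -380$
$h{\left(14 \right)} - l = 14 - -380 = 14 + 380 = 394$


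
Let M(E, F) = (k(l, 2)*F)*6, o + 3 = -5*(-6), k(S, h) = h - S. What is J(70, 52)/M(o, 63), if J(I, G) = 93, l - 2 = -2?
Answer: 31/252 ≈ 0.12302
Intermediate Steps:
l = 0 (l = 2 - 2 = 0)
o = 27 (o = -3 - 5*(-6) = -3 + 30 = 27)
M(E, F) = 12*F (M(E, F) = ((2 - 1*0)*F)*6 = ((2 + 0)*F)*6 = (2*F)*6 = 12*F)
J(70, 52)/M(o, 63) = 93/((12*63)) = 93/756 = 93*(1/756) = 31/252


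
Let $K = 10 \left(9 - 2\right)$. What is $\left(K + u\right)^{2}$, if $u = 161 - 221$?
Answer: $100$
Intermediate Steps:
$u = -60$
$K = 70$ ($K = 10 \cdot 7 = 70$)
$\left(K + u\right)^{2} = \left(70 - 60\right)^{2} = 10^{2} = 100$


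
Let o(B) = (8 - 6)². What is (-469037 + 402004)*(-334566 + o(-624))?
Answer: 22426694546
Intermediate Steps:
o(B) = 4 (o(B) = 2² = 4)
(-469037 + 402004)*(-334566 + o(-624)) = (-469037 + 402004)*(-334566 + 4) = -67033*(-334562) = 22426694546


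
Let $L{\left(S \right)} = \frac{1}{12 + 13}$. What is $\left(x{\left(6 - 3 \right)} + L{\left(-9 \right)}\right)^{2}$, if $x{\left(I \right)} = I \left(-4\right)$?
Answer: $\frac{89401}{625} \approx 143.04$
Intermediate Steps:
$L{\left(S \right)} = \frac{1}{25}$
$x{\left(I \right)} = - 4 I$
$\left(x{\left(6 - 3 \right)} + L{\left(-9 \right)}\right)^{2} = \left(- 4 \left(6 - 3\right) + \frac{1}{25}\right)^{2} = \left(\left(-4\right) 3 + \frac{1}{25}\right)^{2} = \left(-12 + \frac{1}{25}\right)^{2} = \left(- \frac{299}{25}\right)^{2} = \frac{89401}{625}$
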